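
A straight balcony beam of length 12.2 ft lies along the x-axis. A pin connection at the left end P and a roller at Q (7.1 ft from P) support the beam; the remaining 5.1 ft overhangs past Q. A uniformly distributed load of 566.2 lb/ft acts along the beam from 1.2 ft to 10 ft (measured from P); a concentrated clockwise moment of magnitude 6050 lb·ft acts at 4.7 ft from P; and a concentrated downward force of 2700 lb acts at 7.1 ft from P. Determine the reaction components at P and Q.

P_x = 0, P_y = 200.5 lb, Q_y = 7482 lb

Resultant of the distributed load: 566.2 × 8.8 = 4982.56 lb at 5.6 ft from P.
ΣM about P: Q_y·7.1 − (566.2·8.8)·5.6 − 6050 − 2700·7.1 = 0 → Q_y = 53122.336/7.1 = 7482.02 ≈ 7482 lb.
ΣF_y = 0: P_y + 7482.02 − 566.2·8.8 − 2700 = 0 → P_y = 200.5 lb.
ΣF_x = 0: no horizontal applied forces, so P_x = 0.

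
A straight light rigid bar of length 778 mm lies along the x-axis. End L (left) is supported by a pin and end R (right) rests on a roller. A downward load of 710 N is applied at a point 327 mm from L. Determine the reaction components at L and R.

L_x = 0, L_y = 411.6 N, R_y = 298.4 N

Taking moments about L: R_y·778 − 710·327 = 0 → R_y = 232170/778 = 298.419 ≈ 298.4 N.
ΣF_y = 0: L_y + 298.419 − 710 = 0 → L_y = 411.6 N.
ΣF_x = 0: no horizontal applied forces, so L_x = 0.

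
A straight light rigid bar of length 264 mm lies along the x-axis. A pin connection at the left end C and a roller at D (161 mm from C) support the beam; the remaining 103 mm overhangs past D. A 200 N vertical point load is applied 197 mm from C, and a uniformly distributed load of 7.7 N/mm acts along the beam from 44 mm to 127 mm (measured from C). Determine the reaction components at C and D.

Resultant of the distributed load: 7.7 × 83 = 639.1 N at 85.5 mm from C.
ΣM about C: D_y·161 − 200·197 − (7.7·83)·85.5 = 0 → D_y = 94043.05/161 = 584.118 ≈ 584.1 N.
ΣF_y = 0: C_y + 584.118 − 200 − 7.7·83 = 0 → C_y = 255.0 N.
ΣF_x = 0: no horizontal applied forces, so C_x = 0.

C_x = 0, C_y = 255.0 N, D_y = 584.1 N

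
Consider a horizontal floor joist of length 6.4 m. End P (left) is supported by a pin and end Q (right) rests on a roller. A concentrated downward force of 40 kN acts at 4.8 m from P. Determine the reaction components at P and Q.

P_x = 0, P_y = 10.00 kN, Q_y = 30.00 kN

Taking moments about P: Q_y·6.4 − 40·4.8 = 0 → Q_y = 192/6.4 = 30.00 kN.
ΣF_y = 0: P_y + 30 − 40 = 0 → P_y = 10.00 kN.
ΣF_x = 0: no horizontal applied forces, so P_x = 0.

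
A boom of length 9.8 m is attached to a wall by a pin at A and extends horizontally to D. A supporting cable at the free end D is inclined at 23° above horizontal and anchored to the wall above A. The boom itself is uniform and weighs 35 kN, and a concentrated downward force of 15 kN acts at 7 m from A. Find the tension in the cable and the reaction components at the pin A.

ΣM about A: T·sin23°·9.8 − 35·4.9 − 15·7 = 0 → T = 276.5/(9.8·0.390731) = 72.209 ≈ 72.21 kN.
ΣF_x = 0: A_x − T·cos23° = 0 → A_x = 72.209 × 0.920505 = 66.47 kN.
ΣF_y = 0: A_y + T·sin23° − 35 − 15 = 0 → A_y = 50 − 72.209 × 0.390731 = 21.79 kN.

T = 72.21 kN, A_x = 66.47 kN, A_y = 21.79 kN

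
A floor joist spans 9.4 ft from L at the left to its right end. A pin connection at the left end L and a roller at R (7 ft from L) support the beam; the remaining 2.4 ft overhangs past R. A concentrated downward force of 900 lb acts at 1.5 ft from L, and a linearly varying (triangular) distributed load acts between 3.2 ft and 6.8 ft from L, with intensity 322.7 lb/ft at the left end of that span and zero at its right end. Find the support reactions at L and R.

Resultant of the triangular load: ½ × 322.7 × 3.6 = 580.86 lb, acting at 4.4 ft from L (one-third of the span from the peak).
Moments about L: R_y·7 − 900·1.5 − (½·322.7·3.6)·4.4 = 0 → R_y = 3905.784/7 = 557.969 ≈ 558.0 lb.
ΣF_y = 0: L_y + 557.969 − 900 − ½·322.7·3.6 = 0 → L_y = 922.9 lb.
ΣF_x = 0: no horizontal applied forces, so L_x = 0.

L_x = 0, L_y = 922.9 lb, R_y = 558.0 lb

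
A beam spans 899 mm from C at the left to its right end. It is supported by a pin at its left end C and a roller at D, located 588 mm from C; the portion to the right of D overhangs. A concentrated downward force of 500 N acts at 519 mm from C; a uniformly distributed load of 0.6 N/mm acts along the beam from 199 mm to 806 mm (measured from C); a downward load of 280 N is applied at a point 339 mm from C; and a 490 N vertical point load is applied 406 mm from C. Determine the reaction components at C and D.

Resultant of the distributed load: 0.6 × 607 = 364.2 N at 502.5 mm from C.
ΣM about C: D_y·588 − 500·519 − (0.6·607)·502.5 − 280·339 − 490·406 = 0 → D_y = 736370.5/588 = 1252.33 ≈ 1252 N.
ΣF_y = 0: C_y + 1252.33 − 500 − 0.6·607 − 280 − 490 = 0 → C_y = 381.9 N.
ΣF_x = 0: no horizontal applied forces, so C_x = 0.

C_x = 0, C_y = 381.9 N, D_y = 1252 N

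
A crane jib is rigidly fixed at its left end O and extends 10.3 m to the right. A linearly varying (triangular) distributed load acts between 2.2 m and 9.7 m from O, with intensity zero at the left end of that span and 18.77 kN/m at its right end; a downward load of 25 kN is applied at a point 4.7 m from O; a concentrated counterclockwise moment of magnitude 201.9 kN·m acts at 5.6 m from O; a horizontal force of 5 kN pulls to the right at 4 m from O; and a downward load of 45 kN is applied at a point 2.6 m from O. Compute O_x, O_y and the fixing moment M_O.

Resultant of the triangular load: ½ × 18.77 × 7.5 = 70.3875 kN, acting at 7.2 m from O (one-third of the span from the peak).
ΣF_x = 0: O_x + 5 = 0 → O_x = -5.000 kN.
ΣF_y = 0: O_y − ½·18.77·7.5 − 25 − 45 = 0 → O_y = 140.4 kN.
ΣM about O: M_O − (½·18.77·7.5)·7.2 − 25·4.7 + 201.9 − 45·2.6 = 0 → M_O = 539.4 kN·m.

O_x = -5.000 kN, O_y = 140.4 kN, M_O = 539.4 kN·m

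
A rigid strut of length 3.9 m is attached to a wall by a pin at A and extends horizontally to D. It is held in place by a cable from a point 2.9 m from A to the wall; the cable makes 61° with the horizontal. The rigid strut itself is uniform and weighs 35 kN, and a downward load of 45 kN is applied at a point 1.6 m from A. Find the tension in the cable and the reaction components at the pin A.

ΣM about A: T·sin61°·2.9 − 35·1.95 − 45·1.6 = 0 → T = 140.25/(2.9·0.87462) = 55.2949 ≈ 55.29 kN.
ΣF_x = 0: A_x − T·cos61° = 0 → A_x = 55.2949 × 0.48481 = 26.81 kN.
ΣF_y = 0: A_y + T·sin61° − 35 − 45 = 0 → A_y = 80 − 55.2949 × 0.87462 = 31.64 kN.

T = 55.29 kN, A_x = 26.81 kN, A_y = 31.64 kN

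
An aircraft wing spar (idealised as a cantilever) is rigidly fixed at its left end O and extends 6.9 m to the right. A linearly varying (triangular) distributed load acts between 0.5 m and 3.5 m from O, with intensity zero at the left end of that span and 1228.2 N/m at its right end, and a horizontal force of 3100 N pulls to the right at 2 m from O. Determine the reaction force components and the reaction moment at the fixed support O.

O_x = -3100 N, O_y = 1842 N, M_O = 4606 N·m

Resultant of the triangular load: ½ × 1228.2 × 3 = 1842.3 N, acting at 2.5 m from O (one-third of the span from the peak).
ΣF_x = 0: O_x + 3100 = 0 → O_x = -3100 N.
ΣF_y = 0: O_y − ½·1228.2·3 = 0 → O_y = 1842 N.
ΣM about O: M_O − (½·1228.2·3)·2.5 = 0 → M_O = 4606 N·m.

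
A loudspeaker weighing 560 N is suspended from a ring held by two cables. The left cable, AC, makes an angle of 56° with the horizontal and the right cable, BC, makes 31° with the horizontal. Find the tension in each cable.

ΣF_x = 0: −T_AC·cos56° + T_BC·cos31° = 0 → T_BC = 0.652373·T_AC.
ΣF_y = 0: T_AC·sin56° + T_BC·sin31° = 560.
Substitute: T_AC·(0.829038 + 0.652373·0.515038) = 560 → T_AC = 480.672 ≈ 480.7 N.
Then T_BC = 0.652373 × 480.672 = 313.6 N.

T_AC = 480.7 N, T_BC = 313.6 N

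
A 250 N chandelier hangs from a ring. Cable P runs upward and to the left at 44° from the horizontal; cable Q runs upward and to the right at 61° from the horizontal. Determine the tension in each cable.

T_P = 125.5 N, T_Q = 186.2 N

ΣF_x = 0: −T_P·cos44° + T_Q·cos61° = 0 → T_Q = 1.48376·T_P.
ΣF_y = 0: T_P·sin44° + T_Q·sin61° = 250.
Substitute: T_P·(0.694658 + 1.48376·0.87462) = 250 → T_P = 125.478 ≈ 125.5 N.
Then T_Q = 1.48376 × 125.478 = 186.2 N.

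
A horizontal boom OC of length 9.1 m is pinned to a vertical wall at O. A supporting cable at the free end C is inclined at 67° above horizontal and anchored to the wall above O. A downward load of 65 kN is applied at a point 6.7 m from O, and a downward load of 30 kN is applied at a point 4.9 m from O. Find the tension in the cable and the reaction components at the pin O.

T = 69.54 kN, O_x = 27.17 kN, O_y = 30.99 kN

ΣM about O: T·sin67°·9.1 − 65·6.7 − 30·4.9 = 0 → T = 582.5/(9.1·0.920505) = 69.539 ≈ 69.54 kN.
ΣF_x = 0: O_x − T·cos67° = 0 → O_x = 69.539 × 0.390731 = 27.17 kN.
ΣF_y = 0: O_y + T·sin67° − 65 − 30 = 0 → O_y = 95 − 69.539 × 0.920505 = 30.99 kN.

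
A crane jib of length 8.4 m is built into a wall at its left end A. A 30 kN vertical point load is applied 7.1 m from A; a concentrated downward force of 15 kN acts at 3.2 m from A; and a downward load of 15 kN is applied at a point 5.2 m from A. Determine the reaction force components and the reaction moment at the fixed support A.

A_x = 0, A_y = 60.00 kN, M_A = 339.0 kN·m

ΣF_x = 0: A_x = 0.
ΣF_y = 0: A_y − 30 − 15 − 15 = 0 → A_y = 60.00 kN.
ΣM about A: M_A − 30·7.1 − 15·3.2 − 15·5.2 = 0 → M_A = 339.0 kN·m.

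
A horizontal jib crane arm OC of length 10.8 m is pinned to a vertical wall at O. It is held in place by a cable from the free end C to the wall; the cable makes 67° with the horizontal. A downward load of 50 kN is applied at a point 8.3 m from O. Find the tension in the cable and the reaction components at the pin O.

T = 41.74 kN, O_x = 16.31 kN, O_y = 11.57 kN

ΣM about O: T·sin67°·10.8 − 50·8.3 = 0 → T = 415/(10.8·0.920505) = 41.7444 ≈ 41.74 kN.
ΣF_x = 0: O_x − T·cos67° = 0 → O_x = 41.7444 × 0.390731 = 16.31 kN.
ΣF_y = 0: O_y + T·sin67° − 50 = 0 → O_y = 50 − 41.7444 × 0.920505 = 11.57 kN.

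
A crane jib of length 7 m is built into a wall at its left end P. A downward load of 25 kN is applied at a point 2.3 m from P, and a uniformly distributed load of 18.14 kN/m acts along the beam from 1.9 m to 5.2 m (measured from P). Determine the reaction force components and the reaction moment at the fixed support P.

Resultant of the distributed load: 18.14 × 3.3 = 59.862 kN at 3.55 m from P.
ΣF_x = 0: P_x = 0.
ΣF_y = 0: P_y − 25 − 18.14·3.3 = 0 → P_y = 84.86 kN.
ΣM about P: M_P − 25·2.3 − (18.14·3.3)·3.55 = 0 → M_P = 270.0 kN·m.

P_x = 0, P_y = 84.86 kN, M_P = 270.0 kN·m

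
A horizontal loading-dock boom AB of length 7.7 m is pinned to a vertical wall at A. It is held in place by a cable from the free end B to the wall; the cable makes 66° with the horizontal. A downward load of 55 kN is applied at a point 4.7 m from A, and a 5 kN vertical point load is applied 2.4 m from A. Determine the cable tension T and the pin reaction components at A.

T = 38.45 kN, A_x = 15.64 kN, A_y = 24.87 kN

ΣM about A: T·sin66°·7.7 − 55·4.7 − 5·2.4 = 0 → T = 270.5/(7.7·0.913545) = 38.4544 ≈ 38.45 kN.
ΣF_x = 0: A_x − T·cos66° = 0 → A_x = 38.4544 × 0.406737 = 15.64 kN.
ΣF_y = 0: A_y + T·sin66° − 55 − 5 = 0 → A_y = 60 − 38.4544 × 0.913545 = 24.87 kN.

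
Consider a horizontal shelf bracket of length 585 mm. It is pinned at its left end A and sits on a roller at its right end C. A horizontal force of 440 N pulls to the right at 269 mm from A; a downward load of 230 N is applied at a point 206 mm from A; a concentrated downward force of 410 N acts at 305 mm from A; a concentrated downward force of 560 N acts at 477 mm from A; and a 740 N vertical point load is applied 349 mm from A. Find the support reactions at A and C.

Taking moments about A: C_y·585 − 230·206 − 410·305 − 560·477 − 740·349 = 0 → C_y = 697810/585 = 1192.84 ≈ 1193 N.
ΣF_y = 0: A_y + 1192.84 − 230 − 410 − 560 − 740 = 0 → A_y = 747.2 N.
ΣF_x = 0: A_x + 440 = 0 → A_x = -440.0 N.

A_x = -440.0 N, A_y = 747.2 N, C_y = 1193 N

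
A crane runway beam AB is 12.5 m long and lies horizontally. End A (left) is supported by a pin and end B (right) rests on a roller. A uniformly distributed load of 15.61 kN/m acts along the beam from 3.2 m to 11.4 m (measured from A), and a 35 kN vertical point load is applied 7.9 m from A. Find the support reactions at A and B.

Resultant of the distributed load: 15.61 × 8.2 = 128.002 kN at 7.3 m from A.
Taking moments about A: B_y·12.5 − (15.61·8.2)·7.3 − 35·7.9 = 0 → B_y = 1210.9146/12.5 = 96.8732 ≈ 96.87 kN.
ΣF_y = 0: A_y + 96.8732 − 15.61·8.2 − 35 = 0 → A_y = 66.13 kN.
ΣF_x = 0: no horizontal applied forces, so A_x = 0.

A_x = 0, A_y = 66.13 kN, B_y = 96.87 kN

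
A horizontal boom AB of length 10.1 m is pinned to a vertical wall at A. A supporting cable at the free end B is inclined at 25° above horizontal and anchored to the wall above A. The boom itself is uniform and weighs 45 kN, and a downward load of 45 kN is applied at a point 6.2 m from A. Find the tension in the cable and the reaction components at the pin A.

T = 118.6 kN, A_x = 107.5 kN, A_y = 39.88 kN

ΣM about A: T·sin25°·10.1 − 45·5.05 − 45·6.2 = 0 → T = 506.25/(10.1·0.422618) = 118.603 ≈ 118.6 kN.
ΣF_x = 0: A_x − T·cos25° = 0 → A_x = 118.603 × 0.906308 = 107.5 kN.
ΣF_y = 0: A_y + T·sin25° − 45 − 45 = 0 → A_y = 90 − 118.603 × 0.422618 = 39.88 kN.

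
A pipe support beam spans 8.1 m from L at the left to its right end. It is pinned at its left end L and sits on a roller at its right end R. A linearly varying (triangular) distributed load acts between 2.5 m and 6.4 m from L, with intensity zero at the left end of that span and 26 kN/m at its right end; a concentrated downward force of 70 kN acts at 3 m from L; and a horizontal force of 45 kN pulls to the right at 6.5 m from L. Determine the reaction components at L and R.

L_x = -45.00 kN, L_y = 62.85 kN, R_y = 57.85 kN

Resultant of the triangular load: ½ × 26 × 3.9 = 50.7 kN, acting at 5.1 m from L (one-third of the span from the peak).
Moments about L: R_y·8.1 − (½·26·3.9)·5.1 − 70·3 = 0 → R_y = 468.57/8.1 = 57.8481 ≈ 57.85 kN.
ΣF_y = 0: L_y + 57.8481 − ½·26·3.9 − 70 = 0 → L_y = 62.85 kN.
ΣF_x = 0: L_x + 45 = 0 → L_x = -45.00 kN.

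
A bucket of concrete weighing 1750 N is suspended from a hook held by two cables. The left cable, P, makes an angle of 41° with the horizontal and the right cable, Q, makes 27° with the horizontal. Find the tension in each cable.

T_P = 1682 N, T_Q = 1424 N

ΣF_x = 0: −T_P·cos41° + T_Q·cos27° = 0 → T_Q = 0.84703·T_P.
ΣF_y = 0: T_P·sin41° + T_Q·sin27° = 1750.
Substitute: T_P·(0.656059 + 0.84703·0.45399) = 1750 → T_P = 1681.72 ≈ 1682 N.
Then T_Q = 0.84703 × 1681.72 = 1424 N.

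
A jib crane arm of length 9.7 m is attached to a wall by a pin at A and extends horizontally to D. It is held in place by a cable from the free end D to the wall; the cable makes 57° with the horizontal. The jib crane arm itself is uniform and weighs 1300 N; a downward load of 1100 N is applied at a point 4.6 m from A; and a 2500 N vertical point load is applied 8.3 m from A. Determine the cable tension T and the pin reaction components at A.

ΣM about A: T·sin57°·9.7 − 1300·4.85 − 1100·4.6 − 2500·8.3 = 0 → T = 32115/(9.7·0.838671) = 3947.7 ≈ 3948 N.
ΣF_x = 0: A_x − T·cos57° = 0 → A_x = 3947.7 × 0.544639 = 2150 N.
ΣF_y = 0: A_y + T·sin57° − 1300 − 1100 − 2500 = 0 → A_y = 4900 − 3947.7 × 0.838671 = 1589 N.

T = 3948 N, A_x = 2150 N, A_y = 1589 N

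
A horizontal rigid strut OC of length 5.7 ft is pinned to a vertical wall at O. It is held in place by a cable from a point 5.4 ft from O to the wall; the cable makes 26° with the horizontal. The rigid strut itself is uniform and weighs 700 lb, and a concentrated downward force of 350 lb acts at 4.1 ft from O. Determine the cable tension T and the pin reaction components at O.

ΣM about O: T·sin26°·5.4 − 700·2.85 − 350·4.1 = 0 → T = 3430/(5.4·0.438371) = 1448.97 ≈ 1449 lb.
ΣF_x = 0: O_x − T·cos26° = 0 → O_x = 1448.97 × 0.898794 = 1302 lb.
ΣF_y = 0: O_y + T·sin26° − 700 − 350 = 0 → O_y = 1050 − 1448.97 × 0.438371 = 414.8 lb.

T = 1449 lb, O_x = 1302 lb, O_y = 414.8 lb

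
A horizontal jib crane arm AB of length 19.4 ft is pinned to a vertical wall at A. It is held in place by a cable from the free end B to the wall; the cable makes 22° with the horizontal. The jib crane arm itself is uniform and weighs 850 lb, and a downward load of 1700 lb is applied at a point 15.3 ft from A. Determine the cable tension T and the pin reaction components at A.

ΣM about A: T·sin22°·19.4 − 850·9.7 − 1700·15.3 = 0 → T = 34255/(19.4·0.374607) = 4713.53 ≈ 4714 lb.
ΣF_x = 0: A_x − T·cos22° = 0 → A_x = 4713.53 × 0.927184 = 4370 lb.
ΣF_y = 0: A_y + T·sin22° − 850 − 1700 = 0 → A_y = 2550 − 4713.53 × 0.374607 = 784.3 lb.

T = 4714 lb, A_x = 4370 lb, A_y = 784.3 lb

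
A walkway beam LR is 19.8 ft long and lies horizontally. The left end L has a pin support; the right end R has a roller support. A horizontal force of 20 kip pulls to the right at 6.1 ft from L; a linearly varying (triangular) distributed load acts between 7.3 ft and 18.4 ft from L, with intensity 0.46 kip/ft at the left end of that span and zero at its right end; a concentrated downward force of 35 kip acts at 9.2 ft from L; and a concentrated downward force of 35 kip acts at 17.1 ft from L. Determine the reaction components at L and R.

L_x = -20.00 kip, L_y = 24.64 kip, R_y = 47.91 kip

Resultant of the triangular load: ½ × 0.46 × 11.1 = 2.553 kip, acting at 11 ft from L (one-third of the span from the peak).
ΣM about L: R_y·19.8 − (½·0.46·11.1)·11 − 35·9.2 − 35·17.1 = 0 → R_y = 948.583/19.8 = 47.9082 ≈ 47.91 kip.
ΣF_y = 0: L_y + 47.9082 − ½·0.46·11.1 − 35 − 35 = 0 → L_y = 24.64 kip.
ΣF_x = 0: L_x + 20 = 0 → L_x = -20.00 kip.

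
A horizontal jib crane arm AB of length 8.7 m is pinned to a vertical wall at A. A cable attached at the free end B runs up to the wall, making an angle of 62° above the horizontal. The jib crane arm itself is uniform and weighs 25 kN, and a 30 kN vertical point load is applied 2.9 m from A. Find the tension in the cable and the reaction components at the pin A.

ΣM about A: T·sin62°·8.7 − 25·4.35 − 30·2.9 = 0 → T = 195.75/(8.7·0.882948) = 25.4828 ≈ 25.48 kN.
ΣF_x = 0: A_x − T·cos62° = 0 → A_x = 25.4828 × 0.469472 = 11.96 kN.
ΣF_y = 0: A_y + T·sin62° − 25 − 30 = 0 → A_y = 55 − 25.4828 × 0.882948 = 32.50 kN.

T = 25.48 kN, A_x = 11.96 kN, A_y = 32.50 kN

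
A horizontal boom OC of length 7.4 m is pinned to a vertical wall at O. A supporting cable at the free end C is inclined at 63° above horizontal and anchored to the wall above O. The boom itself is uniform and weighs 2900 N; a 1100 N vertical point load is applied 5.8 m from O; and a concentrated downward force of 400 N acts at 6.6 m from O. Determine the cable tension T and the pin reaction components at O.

ΣM about O: T·sin63°·7.4 − 2900·3.7 − 1100·5.8 − 400·6.6 = 0 → T = 19750/(7.4·0.891007) = 2995.4 ≈ 2995 N.
ΣF_x = 0: O_x − T·cos63° = 0 → O_x = 2995.4 × 0.45399 = 1360 N.
ΣF_y = 0: O_y + T·sin63° − 2900 − 1100 − 400 = 0 → O_y = 4400 − 2995.4 × 0.891007 = 1731 N.

T = 2995 N, O_x = 1360 N, O_y = 1731 N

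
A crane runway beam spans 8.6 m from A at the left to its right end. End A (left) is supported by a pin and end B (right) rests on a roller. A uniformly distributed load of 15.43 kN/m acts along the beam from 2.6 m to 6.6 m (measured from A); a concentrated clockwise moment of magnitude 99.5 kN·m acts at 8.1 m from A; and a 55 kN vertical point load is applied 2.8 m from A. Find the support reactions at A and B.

A_x = 0, A_y = 54.23 kN, B_y = 62.49 kN

Resultant of the distributed load: 15.43 × 4 = 61.72 kN at 4.6 m from A.
ΣM about A: B_y·8.6 − (15.43·4)·4.6 − 99.5 − 55·2.8 = 0 → B_y = 537.412/8.6 = 62.4898 ≈ 62.49 kN.
ΣF_y = 0: A_y + 62.4898 − 15.43·4 − 55 = 0 → A_y = 54.23 kN.
ΣF_x = 0: no horizontal applied forces, so A_x = 0.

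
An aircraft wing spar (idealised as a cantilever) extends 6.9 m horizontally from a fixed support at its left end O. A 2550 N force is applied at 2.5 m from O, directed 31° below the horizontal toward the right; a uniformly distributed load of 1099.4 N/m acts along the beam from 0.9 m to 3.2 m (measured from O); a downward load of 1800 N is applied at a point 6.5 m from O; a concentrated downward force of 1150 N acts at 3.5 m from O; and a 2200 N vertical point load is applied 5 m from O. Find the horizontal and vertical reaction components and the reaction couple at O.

O_x = -2186 N, O_y = 8992 N, M_O = 35190 N·m

Resultant of the distributed load: 1099.4 × 2.3 = 2528.62 N at 2.05 m from O.
ΣF_x = 0: O_x + 2550·cos31° = 0 → O_x = -2186 N.
ΣF_y = 0: O_y − 2550·sin31° − 1099.4·2.3 − 1800 − 1150 − 2200 = 0 → O_y = 8992 N.
ΣM about O: M_O − 2550·sin31°·2.5 − (1099.4·2.3)·2.05 − 1800·6.5 − 1150·3.5 − 2200·5 = 0 → M_O = 35190 N·m.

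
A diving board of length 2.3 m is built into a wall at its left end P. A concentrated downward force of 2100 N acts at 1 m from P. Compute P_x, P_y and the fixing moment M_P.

P_x = 0, P_y = 2100 N, M_P = 2100 N·m

ΣF_x = 0: P_x = 0.
ΣF_y = 0: P_y − 2100 = 0 → P_y = 2100 N.
ΣM about P: M_P − 2100·1 = 0 → M_P = 2100 N·m.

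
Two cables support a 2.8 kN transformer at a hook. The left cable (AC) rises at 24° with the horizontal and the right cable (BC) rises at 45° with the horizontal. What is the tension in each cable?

T_AC = 2.121 kN, T_BC = 2.740 kN

ΣF_x = 0: −T_AC·cos24° + T_BC·cos45° = 0 → T_BC = 1.29195·T_AC.
ΣF_y = 0: T_AC·sin24° + T_BC·sin45° = 2.8.
Substitute: T_AC·(0.406737 + 1.29195·0.707107) = 2.8 → T_AC = 2.12076 ≈ 2.121 kN.
Then T_BC = 1.29195 × 2.12076 = 2.740 kN.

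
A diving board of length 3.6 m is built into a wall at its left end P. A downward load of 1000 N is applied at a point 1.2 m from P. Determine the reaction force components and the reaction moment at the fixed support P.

ΣF_x = 0: P_x = 0.
ΣF_y = 0: P_y − 1000 = 0 → P_y = 1000 N.
ΣM about P: M_P − 1000·1.2 = 0 → M_P = 1200 N·m.

P_x = 0, P_y = 1000 N, M_P = 1200 N·m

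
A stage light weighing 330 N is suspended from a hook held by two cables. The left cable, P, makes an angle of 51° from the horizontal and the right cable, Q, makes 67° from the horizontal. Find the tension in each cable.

ΣF_x = 0: −T_P·cos51° + T_Q·cos67° = 0 → T_Q = 1.61062·T_P.
ΣF_y = 0: T_P·sin51° + T_Q·sin67° = 330.
Substitute: T_P·(0.777146 + 1.61062·0.920505) = 330 → T_P = 146.035 ≈ 146.0 N.
Then T_Q = 1.61062 × 146.035 = 235.2 N.

T_P = 146.0 N, T_Q = 235.2 N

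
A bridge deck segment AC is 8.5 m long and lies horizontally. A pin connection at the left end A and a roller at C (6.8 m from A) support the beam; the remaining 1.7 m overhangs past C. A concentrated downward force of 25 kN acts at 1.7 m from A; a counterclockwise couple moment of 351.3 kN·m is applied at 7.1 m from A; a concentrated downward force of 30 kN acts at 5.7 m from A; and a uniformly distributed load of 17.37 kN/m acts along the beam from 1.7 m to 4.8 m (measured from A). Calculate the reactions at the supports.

Resultant of the distributed load: 17.37 × 3.1 = 53.847 kN at 3.25 m from A.
Taking moments about A: C_y·6.8 − 25·1.7 + 351.3 − 30·5.7 − (17.37·3.1)·3.25 = 0 → C_y = 37.20275/6.8 = 5.47099 ≈ 5.471 kN.
ΣF_y = 0: A_y + 5.47099 − 25 − 30 − 17.37·3.1 = 0 → A_y = 103.4 kN.
ΣF_x = 0: no horizontal applied forces, so A_x = 0.

A_x = 0, A_y = 103.4 kN, C_y = 5.471 kN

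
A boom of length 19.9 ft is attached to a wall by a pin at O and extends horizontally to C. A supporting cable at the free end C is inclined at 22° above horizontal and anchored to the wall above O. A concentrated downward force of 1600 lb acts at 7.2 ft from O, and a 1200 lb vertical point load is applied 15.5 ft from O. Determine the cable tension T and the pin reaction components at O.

ΣM about O: T·sin22°·19.9 − 1600·7.2 − 1200·15.5 = 0 → T = 30120/(19.9·0.374607) = 4040.42 ≈ 4040 lb.
ΣF_x = 0: O_x − T·cos22° = 0 → O_x = 4040.42 × 0.927184 = 3746 lb.
ΣF_y = 0: O_y + T·sin22° − 1600 − 1200 = 0 → O_y = 2800 − 4040.42 × 0.374607 = 1286 lb.

T = 4040 lb, O_x = 3746 lb, O_y = 1286 lb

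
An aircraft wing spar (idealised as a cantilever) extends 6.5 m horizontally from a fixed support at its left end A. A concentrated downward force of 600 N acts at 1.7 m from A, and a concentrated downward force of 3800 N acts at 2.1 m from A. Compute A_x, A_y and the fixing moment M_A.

ΣF_x = 0: A_x = 0.
ΣF_y = 0: A_y − 600 − 3800 = 0 → A_y = 4400 N.
ΣM about A: M_A − 600·1.7 − 3800·2.1 = 0 → M_A = 9000 N·m.

A_x = 0, A_y = 4400 N, M_A = 9000 N·m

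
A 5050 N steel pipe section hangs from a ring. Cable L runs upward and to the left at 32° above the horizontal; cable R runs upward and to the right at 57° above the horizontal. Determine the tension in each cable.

T_L = 2751 N, T_R = 4283 N

ΣF_x = 0: −T_L·cos32° + T_R·cos57° = 0 → T_R = 1.55708·T_L.
ΣF_y = 0: T_L·sin32° + T_R·sin57° = 5050.
Substitute: T_L·(0.529919 + 1.55708·0.838671) = 5050 → T_L = 2750.85 ≈ 2751 N.
Then T_R = 1.55708 × 2750.85 = 4283 N.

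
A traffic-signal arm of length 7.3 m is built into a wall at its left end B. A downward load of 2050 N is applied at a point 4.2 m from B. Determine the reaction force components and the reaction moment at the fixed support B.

B_x = 0, B_y = 2050 N, M_B = 8610 N·m

ΣF_x = 0: B_x = 0.
ΣF_y = 0: B_y − 2050 = 0 → B_y = 2050 N.
ΣM about B: M_B − 2050·4.2 = 0 → M_B = 8610 N·m.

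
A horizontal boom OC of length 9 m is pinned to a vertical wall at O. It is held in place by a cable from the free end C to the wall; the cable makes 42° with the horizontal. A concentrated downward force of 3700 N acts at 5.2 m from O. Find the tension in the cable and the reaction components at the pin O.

T = 3195 N, O_x = 2374 N, O_y = 1562 N

ΣM about O: T·sin42°·9 − 3700·5.2 = 0 → T = 19240/(9·0.669131) = 3194.86 ≈ 3195 N.
ΣF_x = 0: O_x − T·cos42° = 0 → O_x = 3194.86 × 0.743145 = 2374 N.
ΣF_y = 0: O_y + T·sin42° − 3700 = 0 → O_y = 3700 − 3194.86 × 0.669131 = 1562 N.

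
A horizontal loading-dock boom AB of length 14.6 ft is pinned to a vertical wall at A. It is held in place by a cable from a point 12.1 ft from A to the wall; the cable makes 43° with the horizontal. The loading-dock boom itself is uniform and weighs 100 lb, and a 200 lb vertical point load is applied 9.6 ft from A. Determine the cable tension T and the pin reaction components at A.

T = 321.1 lb, A_x = 234.9 lb, A_y = 80.99 lb

ΣM about A: T·sin43°·12.1 − 100·7.3 − 200·9.6 = 0 → T = 2650/(12.1·0.681998) = 321.127 ≈ 321.1 lb.
ΣF_x = 0: A_x − T·cos43° = 0 → A_x = 321.127 × 0.731354 = 234.9 lb.
ΣF_y = 0: A_y + T·sin43° − 100 − 200 = 0 → A_y = 300 − 321.127 × 0.681998 = 80.99 lb.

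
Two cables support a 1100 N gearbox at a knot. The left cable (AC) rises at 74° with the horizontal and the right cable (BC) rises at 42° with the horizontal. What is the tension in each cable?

ΣF_x = 0: −T_AC·cos74° + T_BC·cos42° = 0 → T_BC = 0.370907·T_AC.
ΣF_y = 0: T_AC·sin74° + T_BC·sin42° = 1100.
Substitute: T_AC·(0.961262 + 0.370907·0.669131) = 1100 → T_AC = 909.506 ≈ 909.5 N.
Then T_BC = 0.370907 × 909.506 = 337.3 N.

T_AC = 909.5 N, T_BC = 337.3 N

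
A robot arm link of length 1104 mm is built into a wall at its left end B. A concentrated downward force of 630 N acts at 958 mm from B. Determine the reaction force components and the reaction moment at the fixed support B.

B_x = 0, B_y = 630.0 N, M_B = 603500 N·mm

ΣF_x = 0: B_x = 0.
ΣF_y = 0: B_y − 630 = 0 → B_y = 630.0 N.
ΣM about B: M_B − 630·958 = 0 → M_B = 603500 N·mm.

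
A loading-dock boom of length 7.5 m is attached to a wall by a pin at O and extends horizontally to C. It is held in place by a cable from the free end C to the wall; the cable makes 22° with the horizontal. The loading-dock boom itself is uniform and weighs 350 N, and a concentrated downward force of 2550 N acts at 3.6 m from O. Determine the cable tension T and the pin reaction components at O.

T = 3735 N, O_x = 3463 N, O_y = 1501 N

ΣM about O: T·sin22°·7.5 − 350·3.75 − 2550·3.6 = 0 → T = 10492.5/(7.5·0.374607) = 3734.58 ≈ 3735 N.
ΣF_x = 0: O_x − T·cos22° = 0 → O_x = 3734.58 × 0.927184 = 3463 N.
ΣF_y = 0: O_y + T·sin22° − 350 − 2550 = 0 → O_y = 2900 − 3734.58 × 0.374607 = 1501 N.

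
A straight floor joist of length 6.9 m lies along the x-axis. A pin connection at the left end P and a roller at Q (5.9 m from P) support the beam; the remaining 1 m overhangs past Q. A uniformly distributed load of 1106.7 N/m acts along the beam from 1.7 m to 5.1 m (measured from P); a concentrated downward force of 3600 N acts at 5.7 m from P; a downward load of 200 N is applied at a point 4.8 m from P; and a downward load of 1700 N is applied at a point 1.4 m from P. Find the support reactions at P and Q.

P_x = 0, P_y = 3050 N, Q_y = 6212 N

Resultant of the distributed load: 1106.7 × 3.4 = 3762.78 N at 3.4 m from P.
Taking moments about P: Q_y·5.9 − (1106.7·3.4)·3.4 − 3600·5.7 − 200·4.8 − 1700·1.4 = 0 → Q_y = 36653.452/5.9 = 6212.45 ≈ 6212 N.
ΣF_y = 0: P_y + 6212.45 − 1106.7·3.4 − 3600 − 200 − 1700 = 0 → P_y = 3050 N.
ΣF_x = 0: no horizontal applied forces, so P_x = 0.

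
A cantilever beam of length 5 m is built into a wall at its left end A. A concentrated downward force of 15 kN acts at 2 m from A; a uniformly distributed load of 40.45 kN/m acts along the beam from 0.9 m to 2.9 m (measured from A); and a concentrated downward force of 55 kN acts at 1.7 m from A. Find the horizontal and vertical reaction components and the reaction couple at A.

A_x = 0, A_y = 150.9 kN, M_A = 277.2 kN·m

Resultant of the distributed load: 40.45 × 2 = 80.9 kN at 1.9 m from A.
ΣF_x = 0: A_x = 0.
ΣF_y = 0: A_y − 15 − 40.45·2 − 55 = 0 → A_y = 150.9 kN.
ΣM about A: M_A − 15·2 − (40.45·2)·1.9 − 55·1.7 = 0 → M_A = 277.2 kN·m.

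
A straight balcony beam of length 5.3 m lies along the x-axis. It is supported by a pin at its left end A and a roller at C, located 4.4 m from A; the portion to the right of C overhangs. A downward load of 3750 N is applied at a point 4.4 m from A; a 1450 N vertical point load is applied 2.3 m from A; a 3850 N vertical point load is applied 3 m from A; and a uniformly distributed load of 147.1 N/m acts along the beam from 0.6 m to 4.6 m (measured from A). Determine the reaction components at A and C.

Resultant of the distributed load: 147.1 × 4 = 588.4 N at 2.6 m from A.
Taking moments about A: C_y·4.4 − 3750·4.4 − 1450·2.3 − 3850·3 − (147.1·4)·2.6 = 0 → C_y = 32914.84/4.4 = 7480.65 ≈ 7481 N.
ΣF_y = 0: A_y + 7480.65 − 3750 − 1450 − 3850 − 147.1·4 = 0 → A_y = 2158 N.
ΣF_x = 0: no horizontal applied forces, so A_x = 0.

A_x = 0, A_y = 2158 N, C_y = 7481 N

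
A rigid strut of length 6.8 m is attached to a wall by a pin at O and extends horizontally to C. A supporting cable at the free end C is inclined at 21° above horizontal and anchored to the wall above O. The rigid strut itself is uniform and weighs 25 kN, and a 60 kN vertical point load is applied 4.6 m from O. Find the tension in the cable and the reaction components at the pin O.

T = 148.1 kN, O_x = 138.3 kN, O_y = 31.91 kN

ΣM about O: T·sin21°·6.8 − 25·3.4 − 60·4.6 = 0 → T = 361/(6.8·0.358368) = 148.139 ≈ 148.1 kN.
ΣF_x = 0: O_x − T·cos21° = 0 → O_x = 148.139 × 0.93358 = 138.3 kN.
ΣF_y = 0: O_y + T·sin21° − 25 − 60 = 0 → O_y = 85 − 148.139 × 0.358368 = 31.91 kN.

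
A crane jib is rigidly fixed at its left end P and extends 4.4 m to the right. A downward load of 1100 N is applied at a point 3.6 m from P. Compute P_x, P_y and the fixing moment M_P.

ΣF_x = 0: P_x = 0.
ΣF_y = 0: P_y − 1100 = 0 → P_y = 1100 N.
ΣM about P: M_P − 1100·3.6 = 0 → M_P = 3960 N·m.

P_x = 0, P_y = 1100 N, M_P = 3960 N·m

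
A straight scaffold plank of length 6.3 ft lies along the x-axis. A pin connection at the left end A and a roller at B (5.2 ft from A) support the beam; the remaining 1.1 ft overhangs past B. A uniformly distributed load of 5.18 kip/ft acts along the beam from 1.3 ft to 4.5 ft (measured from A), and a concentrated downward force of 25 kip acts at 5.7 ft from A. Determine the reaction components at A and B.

A_x = 0, A_y = 4.928 kip, B_y = 36.65 kip

Resultant of the distributed load: 5.18 × 3.2 = 16.576 kip at 2.9 ft from A.
Taking moments about A: B_y·5.2 − (5.18·3.2)·2.9 − 25·5.7 = 0 → B_y = 190.5704/5.2 = 36.6482 ≈ 36.65 kip.
ΣF_y = 0: A_y + 36.6482 − 5.18·3.2 − 25 = 0 → A_y = 4.928 kip.
ΣF_x = 0: no horizontal applied forces, so A_x = 0.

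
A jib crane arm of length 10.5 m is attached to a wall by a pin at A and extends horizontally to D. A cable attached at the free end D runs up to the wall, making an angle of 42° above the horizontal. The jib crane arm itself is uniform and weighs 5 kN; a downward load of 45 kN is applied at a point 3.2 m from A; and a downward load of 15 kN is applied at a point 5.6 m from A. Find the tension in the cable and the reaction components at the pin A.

ΣM about A: T·sin42°·10.5 − 5·5.25 − 45·3.2 − 15·5.6 = 0 → T = 254.25/(10.5·0.669131) = 36.1877 ≈ 36.19 kN.
ΣF_x = 0: A_x − T·cos42° = 0 → A_x = 36.1877 × 0.743145 = 26.89 kN.
ΣF_y = 0: A_y + T·sin42° − 5 − 45 − 15 = 0 → A_y = 65 − 36.1877 × 0.669131 = 40.79 kN.

T = 36.19 kN, A_x = 26.89 kN, A_y = 40.79 kN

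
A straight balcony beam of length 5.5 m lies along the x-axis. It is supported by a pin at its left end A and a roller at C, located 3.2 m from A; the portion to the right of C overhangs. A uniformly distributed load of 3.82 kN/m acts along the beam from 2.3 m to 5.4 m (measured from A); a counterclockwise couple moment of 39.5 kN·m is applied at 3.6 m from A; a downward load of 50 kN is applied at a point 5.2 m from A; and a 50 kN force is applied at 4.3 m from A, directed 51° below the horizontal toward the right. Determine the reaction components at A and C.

Resultant of the distributed load: 3.82 × 3.1 = 11.842 kN at 3.85 m from A.
ΣM about A: C_y·3.2 − (3.82·3.1)·3.85 + 39.5 − 50·5.2 − 50·sin51°·4.3 = 0 → C_y = 433.178/3.2 = 135.368 ≈ 135.4 kN.
ΣF_y = 0: A_y + 135.368 − 3.82·3.1 − 50 − 50·sin51° = 0 → A_y = -34.67 kN.
ΣF_x = 0: A_x + 50·cos51° = 0 → A_x = -31.47 kN.

A_x = -31.47 kN, A_y = -34.67 kN, C_y = 135.4 kN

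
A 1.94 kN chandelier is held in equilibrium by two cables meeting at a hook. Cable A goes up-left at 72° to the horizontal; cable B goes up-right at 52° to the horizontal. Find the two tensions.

T_A = 1.441 kN, T_B = 0.7231 kN

ΣF_x = 0: −T_A·cos72° + T_B·cos52° = 0 → T_B = 0.501927·T_A.
ΣF_y = 0: T_A·sin72° + T_B·sin52° = 1.94.
Substitute: T_A·(0.951057 + 0.501927·0.788011) = 1.94 → T_A = 1.44069 ≈ 1.441 kN.
Then T_B = 0.501927 × 1.44069 = 0.7231 kN.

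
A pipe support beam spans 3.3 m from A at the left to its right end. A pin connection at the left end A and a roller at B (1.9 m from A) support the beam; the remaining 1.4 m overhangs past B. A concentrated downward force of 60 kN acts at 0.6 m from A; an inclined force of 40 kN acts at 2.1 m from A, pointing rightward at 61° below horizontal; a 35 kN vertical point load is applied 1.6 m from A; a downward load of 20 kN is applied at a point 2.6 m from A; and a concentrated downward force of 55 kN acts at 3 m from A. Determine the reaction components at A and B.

A_x = -19.39 kN, A_y = 3.686 kN, B_y = 201.3 kN

Moments about A: B_y·1.9 − 60·0.6 − 40·sin61°·2.1 − 35·1.6 − 20·2.6 − 55·3 = 0 → B_y = 382.468/1.9 = 201.299 ≈ 201.3 kN.
ΣF_y = 0: A_y + 201.299 − 60 − 40·sin61° − 35 − 20 − 55 = 0 → A_y = 3.686 kN.
ΣF_x = 0: A_x + 40·cos61° = 0 → A_x = -19.39 kN.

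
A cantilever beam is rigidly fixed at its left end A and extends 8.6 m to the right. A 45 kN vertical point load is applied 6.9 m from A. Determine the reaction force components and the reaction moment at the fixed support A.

ΣF_x = 0: A_x = 0.
ΣF_y = 0: A_y − 45 = 0 → A_y = 45.00 kN.
ΣM about A: M_A − 45·6.9 = 0 → M_A = 310.5 kN·m.

A_x = 0, A_y = 45.00 kN, M_A = 310.5 kN·m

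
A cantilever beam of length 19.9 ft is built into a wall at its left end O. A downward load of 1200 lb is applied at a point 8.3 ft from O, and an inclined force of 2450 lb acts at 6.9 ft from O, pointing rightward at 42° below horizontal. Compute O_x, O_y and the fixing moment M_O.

ΣF_x = 0: O_x + 2450·cos42° = 0 → O_x = -1821 lb.
ΣF_y = 0: O_y − 1200 − 2450·sin42° = 0 → O_y = 2839 lb.
ΣM about O: M_O − 1200·8.3 − 2450·sin42°·6.9 = 0 → M_O = 21270 lb·ft.

O_x = -1821 lb, O_y = 2839 lb, M_O = 21270 lb·ft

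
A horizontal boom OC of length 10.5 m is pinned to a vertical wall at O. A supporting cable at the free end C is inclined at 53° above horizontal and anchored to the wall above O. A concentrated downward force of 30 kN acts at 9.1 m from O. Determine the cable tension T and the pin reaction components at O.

ΣM about O: T·sin53°·10.5 − 30·9.1 = 0 → T = 273/(10.5·0.798636) = 32.5555 ≈ 32.56 kN.
ΣF_x = 0: O_x − T·cos53° = 0 → O_x = 32.5555 × 0.601815 = 19.59 kN.
ΣF_y = 0: O_y + T·sin53° − 30 = 0 → O_y = 30 − 32.5555 × 0.798636 = 4.000 kN.

T = 32.56 kN, O_x = 19.59 kN, O_y = 4.000 kN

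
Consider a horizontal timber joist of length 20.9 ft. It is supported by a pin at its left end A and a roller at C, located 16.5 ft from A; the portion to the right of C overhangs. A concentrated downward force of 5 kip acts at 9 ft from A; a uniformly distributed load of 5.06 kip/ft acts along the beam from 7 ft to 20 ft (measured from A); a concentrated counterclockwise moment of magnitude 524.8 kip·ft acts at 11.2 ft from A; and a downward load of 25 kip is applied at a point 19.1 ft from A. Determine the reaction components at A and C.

A_x = 0, A_y = 42.10 kip, C_y = 53.68 kip

Resultant of the distributed load: 5.06 × 13 = 65.78 kip at 13.5 ft from A.
Taking moments about A: C_y·16.5 − 5·9 − (5.06·13)·13.5 + 524.8 − 25·19.1 = 0 → C_y = 885.73/16.5 = 53.6806 ≈ 53.68 kip.
ΣF_y = 0: A_y + 53.6806 − 5 − 5.06·13 − 25 = 0 → A_y = 42.10 kip.
ΣF_x = 0: no horizontal applied forces, so A_x = 0.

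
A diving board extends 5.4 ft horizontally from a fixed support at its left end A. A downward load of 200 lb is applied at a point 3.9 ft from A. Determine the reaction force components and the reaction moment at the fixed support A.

A_x = 0, A_y = 200.0 lb, M_A = 780.0 lb·ft

ΣF_x = 0: A_x = 0.
ΣF_y = 0: A_y − 200 = 0 → A_y = 200.0 lb.
ΣM about A: M_A − 200·3.9 = 0 → M_A = 780.0 lb·ft.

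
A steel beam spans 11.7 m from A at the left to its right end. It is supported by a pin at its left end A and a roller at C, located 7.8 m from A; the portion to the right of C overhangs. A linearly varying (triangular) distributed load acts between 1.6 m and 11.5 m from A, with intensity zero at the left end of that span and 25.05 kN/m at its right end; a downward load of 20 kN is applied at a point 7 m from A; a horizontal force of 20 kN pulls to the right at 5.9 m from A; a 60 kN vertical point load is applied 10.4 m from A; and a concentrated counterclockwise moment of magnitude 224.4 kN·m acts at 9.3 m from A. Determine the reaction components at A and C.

Resultant of the triangular load: ½ × 25.05 × 9.9 = 123.9975 kN, acting at 8.2 m from A (one-third of the span from the peak).
Taking moments about A: C_y·7.8 − (½·25.05·9.9)·8.2 − 20·7 − 60·10.4 + 224.4 = 0 → C_y = 1556.3795/7.8 = 199.536 ≈ 199.5 kN.
ΣF_y = 0: A_y + 199.536 − ½·25.05·9.9 − 20 − 60 = 0 → A_y = 4.462 kN.
ΣF_x = 0: A_x + 20 = 0 → A_x = -20.00 kN.

A_x = -20.00 kN, A_y = 4.462 kN, C_y = 199.5 kN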